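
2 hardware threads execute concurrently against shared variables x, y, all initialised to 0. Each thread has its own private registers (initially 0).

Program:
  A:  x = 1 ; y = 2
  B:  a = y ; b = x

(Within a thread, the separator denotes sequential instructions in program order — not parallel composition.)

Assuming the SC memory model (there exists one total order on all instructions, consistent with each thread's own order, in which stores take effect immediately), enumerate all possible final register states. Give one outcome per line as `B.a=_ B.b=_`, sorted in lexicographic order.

outcome vector order: (B.a,B.b)
|SC outcomes| = 3

B.a=0 B.b=0
B.a=0 B.b=1
B.a=2 B.b=1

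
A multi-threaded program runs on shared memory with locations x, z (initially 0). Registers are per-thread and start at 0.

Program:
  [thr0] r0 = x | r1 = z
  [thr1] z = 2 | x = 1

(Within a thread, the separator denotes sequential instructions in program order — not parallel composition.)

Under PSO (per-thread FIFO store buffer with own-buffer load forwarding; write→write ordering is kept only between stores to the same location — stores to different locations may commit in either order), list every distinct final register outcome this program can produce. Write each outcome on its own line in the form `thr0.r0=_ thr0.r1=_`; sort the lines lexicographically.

thr0.r0=0 thr0.r1=0
thr0.r0=0 thr0.r1=2
thr0.r0=1 thr0.r1=0
thr0.r0=1 thr0.r1=2

outcome vector order: (thr0.r0,thr0.r1)
|PSO outcomes| = 4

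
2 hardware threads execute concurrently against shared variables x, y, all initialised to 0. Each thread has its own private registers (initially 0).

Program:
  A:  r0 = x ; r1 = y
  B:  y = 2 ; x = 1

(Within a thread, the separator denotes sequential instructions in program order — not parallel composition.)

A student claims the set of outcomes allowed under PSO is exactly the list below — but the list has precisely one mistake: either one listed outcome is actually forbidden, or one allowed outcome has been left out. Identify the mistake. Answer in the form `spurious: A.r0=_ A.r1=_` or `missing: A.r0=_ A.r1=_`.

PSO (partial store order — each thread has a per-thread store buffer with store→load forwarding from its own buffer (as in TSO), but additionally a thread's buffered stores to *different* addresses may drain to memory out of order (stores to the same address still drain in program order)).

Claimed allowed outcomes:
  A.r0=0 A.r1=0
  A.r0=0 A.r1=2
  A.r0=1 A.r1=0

outcome vector order: (A.r0,A.r1)
PSO: 4 outcomes — {<0 0>; <0 2>; <1 0>; <1 2>}
PSO∖claimed = {<1 2>}

missing: A.r0=1 A.r1=2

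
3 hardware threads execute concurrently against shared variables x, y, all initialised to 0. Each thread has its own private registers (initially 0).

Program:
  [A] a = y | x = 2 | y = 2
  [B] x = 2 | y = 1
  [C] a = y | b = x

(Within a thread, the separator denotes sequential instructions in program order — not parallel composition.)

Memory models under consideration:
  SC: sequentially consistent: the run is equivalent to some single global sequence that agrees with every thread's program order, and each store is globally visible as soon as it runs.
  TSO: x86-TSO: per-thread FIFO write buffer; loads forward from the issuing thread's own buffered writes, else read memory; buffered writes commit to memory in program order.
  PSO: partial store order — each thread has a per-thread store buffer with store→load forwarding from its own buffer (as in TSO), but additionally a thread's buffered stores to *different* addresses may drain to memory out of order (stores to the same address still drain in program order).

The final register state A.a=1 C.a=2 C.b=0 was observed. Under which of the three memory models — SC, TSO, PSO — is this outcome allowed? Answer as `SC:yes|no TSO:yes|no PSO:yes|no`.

outcome vector order: (A.a,C.a,C.b)
SC: 8 outcomes — {0/0/0, 0/0/2, 0/1/2, 0/2/2, 1/0/0, 1/0/2, 1/1/2, 1/2/2}
TSO: 8 outcomes — {0/0/0, 0/0/2, 0/1/2, 0/2/2, 1/0/0, 1/0/2, 1/1/2, 1/2/2}
PSO: 12 outcomes — {0/0/0, 0/0/2, 0/1/0, 0/1/2, 0/2/0, 0/2/2, 1/0/0, 1/0/2, 1/1/0, 1/1/2, 1/2/0, 1/2/2}
target 1/2/0 ∈ {PSO}

SC:no TSO:no PSO:yes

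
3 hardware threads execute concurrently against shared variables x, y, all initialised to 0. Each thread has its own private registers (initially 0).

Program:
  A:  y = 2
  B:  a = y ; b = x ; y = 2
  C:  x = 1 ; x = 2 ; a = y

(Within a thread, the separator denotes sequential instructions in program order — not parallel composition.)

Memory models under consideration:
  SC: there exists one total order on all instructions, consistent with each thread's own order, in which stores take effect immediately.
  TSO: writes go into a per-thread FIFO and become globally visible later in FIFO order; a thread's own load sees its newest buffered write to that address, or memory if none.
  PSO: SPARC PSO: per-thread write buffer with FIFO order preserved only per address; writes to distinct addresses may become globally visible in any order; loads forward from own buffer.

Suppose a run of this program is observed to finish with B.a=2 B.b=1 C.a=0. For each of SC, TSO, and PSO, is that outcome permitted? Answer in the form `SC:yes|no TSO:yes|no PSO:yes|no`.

outcome vector order: (B.a,B.b,C.a)
[SC] allowed = {000; 002; 010; 012; 020; 022; 202; 212; 220; 222}
[TSO] allowed = {000; 002; 010; 012; 020; 022; 200; 202; 210; 212; 220; 222}
[PSO] allowed = {000; 002; 010; 012; 020; 022; 200; 202; 210; 212; 220; 222}
target 210 ∈ {TSO,PSO}

SC:no TSO:yes PSO:yes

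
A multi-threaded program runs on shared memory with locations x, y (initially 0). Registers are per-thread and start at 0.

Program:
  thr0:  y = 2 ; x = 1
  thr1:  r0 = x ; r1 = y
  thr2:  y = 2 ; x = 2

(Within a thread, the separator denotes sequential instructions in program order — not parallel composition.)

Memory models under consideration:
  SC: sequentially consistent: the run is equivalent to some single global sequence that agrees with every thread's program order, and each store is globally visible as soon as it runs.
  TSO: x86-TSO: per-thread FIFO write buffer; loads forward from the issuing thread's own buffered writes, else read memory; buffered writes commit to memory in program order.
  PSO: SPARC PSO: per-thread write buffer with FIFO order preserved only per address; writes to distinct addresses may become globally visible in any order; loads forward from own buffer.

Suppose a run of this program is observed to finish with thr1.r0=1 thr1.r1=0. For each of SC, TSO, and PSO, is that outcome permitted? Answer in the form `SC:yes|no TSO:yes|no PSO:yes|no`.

outcome vector order: (thr1.r0,thr1.r1)
[SC] allowed = {(0,0); (0,2); (1,2); (2,2)}
[TSO] allowed = {(0,0); (0,2); (1,2); (2,2)}
[PSO] allowed = {(0,0); (0,2); (1,0); (1,2); (2,0); (2,2)}
target (1,0) ∈ {PSO}

SC:no TSO:no PSO:yes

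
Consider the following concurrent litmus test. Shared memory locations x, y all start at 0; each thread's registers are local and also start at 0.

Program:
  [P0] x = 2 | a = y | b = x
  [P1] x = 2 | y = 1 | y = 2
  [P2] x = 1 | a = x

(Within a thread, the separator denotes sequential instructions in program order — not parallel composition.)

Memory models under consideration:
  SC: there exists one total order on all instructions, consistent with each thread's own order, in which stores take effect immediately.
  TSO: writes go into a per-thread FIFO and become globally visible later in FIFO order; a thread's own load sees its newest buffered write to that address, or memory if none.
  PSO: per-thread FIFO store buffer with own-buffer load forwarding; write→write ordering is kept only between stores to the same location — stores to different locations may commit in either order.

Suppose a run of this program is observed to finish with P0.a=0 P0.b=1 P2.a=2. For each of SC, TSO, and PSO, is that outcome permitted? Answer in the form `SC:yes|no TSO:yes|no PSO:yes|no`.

SC:yes TSO:yes PSO:yes

outcome vector order: (P0.a,P0.b,P2.a)
SC: 10 outcomes — {0/1/1, 0/1/2, 0/2/1, 0/2/2, 1/1/1, 1/2/1, 1/2/2, 2/1/1, 2/2/1, 2/2/2}
TSO: 10 outcomes — {0/1/1, 0/1/2, 0/2/1, 0/2/2, 1/1/1, 1/2/1, 1/2/2, 2/1/1, 2/2/1, 2/2/2}
PSO: 12 outcomes — {0/1/1, 0/1/2, 0/2/1, 0/2/2, 1/1/1, 1/1/2, 1/2/1, 1/2/2, 2/1/1, 2/1/2, 2/2/1, 2/2/2}
target 0/1/2 ∈ {SC,TSO,PSO}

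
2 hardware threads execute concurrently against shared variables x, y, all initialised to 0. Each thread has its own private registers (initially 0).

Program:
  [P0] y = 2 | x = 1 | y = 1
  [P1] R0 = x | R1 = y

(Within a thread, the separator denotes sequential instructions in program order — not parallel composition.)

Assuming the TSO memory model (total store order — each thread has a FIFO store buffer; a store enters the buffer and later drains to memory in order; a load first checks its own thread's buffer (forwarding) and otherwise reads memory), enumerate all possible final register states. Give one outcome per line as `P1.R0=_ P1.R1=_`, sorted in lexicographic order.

outcome vector order: (P1.R0,P1.R1)
|TSO outcomes| = 5

P1.R0=0 P1.R1=0
P1.R0=0 P1.R1=1
P1.R0=0 P1.R1=2
P1.R0=1 P1.R1=1
P1.R0=1 P1.R1=2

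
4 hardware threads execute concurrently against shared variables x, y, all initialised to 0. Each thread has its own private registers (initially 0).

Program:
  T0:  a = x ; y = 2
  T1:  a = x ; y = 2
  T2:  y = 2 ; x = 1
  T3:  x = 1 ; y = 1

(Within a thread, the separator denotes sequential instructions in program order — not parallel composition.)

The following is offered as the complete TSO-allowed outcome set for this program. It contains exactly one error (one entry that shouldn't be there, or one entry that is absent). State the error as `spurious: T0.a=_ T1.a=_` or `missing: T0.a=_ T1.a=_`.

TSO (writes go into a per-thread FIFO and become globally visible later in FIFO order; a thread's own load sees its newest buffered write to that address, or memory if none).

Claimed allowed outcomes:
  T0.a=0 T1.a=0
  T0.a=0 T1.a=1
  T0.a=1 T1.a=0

outcome vector order: (T0.a,T1.a)
TSO (4): <0 0>, <0 1>, <1 0>, <1 1>
TSO∖claimed = {<1 1>}

missing: T0.a=1 T1.a=1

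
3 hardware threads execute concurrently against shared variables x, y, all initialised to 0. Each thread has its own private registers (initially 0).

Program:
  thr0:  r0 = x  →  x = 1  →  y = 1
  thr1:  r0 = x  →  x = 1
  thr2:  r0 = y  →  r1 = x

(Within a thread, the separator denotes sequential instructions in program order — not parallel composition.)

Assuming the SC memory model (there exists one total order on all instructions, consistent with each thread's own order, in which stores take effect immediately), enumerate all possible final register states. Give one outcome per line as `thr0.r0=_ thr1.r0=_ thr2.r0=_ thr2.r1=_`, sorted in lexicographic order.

outcome vector order: (thr0.r0,thr1.r0,thr2.r0,thr2.r1)
|SC outcomes| = 9

thr0.r0=0 thr1.r0=0 thr2.r0=0 thr2.r1=0
thr0.r0=0 thr1.r0=0 thr2.r0=0 thr2.r1=1
thr0.r0=0 thr1.r0=0 thr2.r0=1 thr2.r1=1
thr0.r0=0 thr1.r0=1 thr2.r0=0 thr2.r1=0
thr0.r0=0 thr1.r0=1 thr2.r0=0 thr2.r1=1
thr0.r0=0 thr1.r0=1 thr2.r0=1 thr2.r1=1
thr0.r0=1 thr1.r0=0 thr2.r0=0 thr2.r1=0
thr0.r0=1 thr1.r0=0 thr2.r0=0 thr2.r1=1
thr0.r0=1 thr1.r0=0 thr2.r0=1 thr2.r1=1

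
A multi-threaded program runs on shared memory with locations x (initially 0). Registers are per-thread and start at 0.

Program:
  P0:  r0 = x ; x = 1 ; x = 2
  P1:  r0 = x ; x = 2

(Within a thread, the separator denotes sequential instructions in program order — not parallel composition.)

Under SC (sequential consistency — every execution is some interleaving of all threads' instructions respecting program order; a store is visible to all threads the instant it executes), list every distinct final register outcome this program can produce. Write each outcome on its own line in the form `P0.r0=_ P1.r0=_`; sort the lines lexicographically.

outcome vector order: (P0.r0,P1.r0)
|SC outcomes| = 4

P0.r0=0 P1.r0=0
P0.r0=0 P1.r0=1
P0.r0=0 P1.r0=2
P0.r0=2 P1.r0=0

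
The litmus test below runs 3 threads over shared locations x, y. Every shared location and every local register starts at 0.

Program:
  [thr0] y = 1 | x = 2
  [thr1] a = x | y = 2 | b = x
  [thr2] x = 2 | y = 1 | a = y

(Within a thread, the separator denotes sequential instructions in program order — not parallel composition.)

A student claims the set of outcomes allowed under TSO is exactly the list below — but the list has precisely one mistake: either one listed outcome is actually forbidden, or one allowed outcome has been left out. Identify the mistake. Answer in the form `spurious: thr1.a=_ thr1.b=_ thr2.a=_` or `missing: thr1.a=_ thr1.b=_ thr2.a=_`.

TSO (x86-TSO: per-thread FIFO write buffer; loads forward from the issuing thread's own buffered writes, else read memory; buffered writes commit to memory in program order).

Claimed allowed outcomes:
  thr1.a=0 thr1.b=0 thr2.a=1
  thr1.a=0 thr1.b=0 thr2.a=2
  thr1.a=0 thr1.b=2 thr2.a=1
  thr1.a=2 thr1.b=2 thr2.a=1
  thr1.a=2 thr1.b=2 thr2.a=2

outcome vector order: (thr1.a,thr1.b,thr2.a)
[TSO] allowed = {001; 002; 021; 022; 221; 222}
TSO∖claimed = {022}

missing: thr1.a=0 thr1.b=2 thr2.a=2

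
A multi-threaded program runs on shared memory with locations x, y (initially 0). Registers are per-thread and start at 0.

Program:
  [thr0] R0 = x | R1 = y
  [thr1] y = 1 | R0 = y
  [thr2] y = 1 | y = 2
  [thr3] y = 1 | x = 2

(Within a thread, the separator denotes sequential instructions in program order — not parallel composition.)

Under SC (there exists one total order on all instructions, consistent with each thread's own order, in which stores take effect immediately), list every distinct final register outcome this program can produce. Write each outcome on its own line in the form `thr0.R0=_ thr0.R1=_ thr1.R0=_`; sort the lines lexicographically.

outcome vector order: (thr0.R0,thr0.R1,thr1.R0)
|SC outcomes| = 10

thr0.R0=0 thr0.R1=0 thr1.R0=1
thr0.R0=0 thr0.R1=0 thr1.R0=2
thr0.R0=0 thr0.R1=1 thr1.R0=1
thr0.R0=0 thr0.R1=1 thr1.R0=2
thr0.R0=0 thr0.R1=2 thr1.R0=1
thr0.R0=0 thr0.R1=2 thr1.R0=2
thr0.R0=2 thr0.R1=1 thr1.R0=1
thr0.R0=2 thr0.R1=1 thr1.R0=2
thr0.R0=2 thr0.R1=2 thr1.R0=1
thr0.R0=2 thr0.R1=2 thr1.R0=2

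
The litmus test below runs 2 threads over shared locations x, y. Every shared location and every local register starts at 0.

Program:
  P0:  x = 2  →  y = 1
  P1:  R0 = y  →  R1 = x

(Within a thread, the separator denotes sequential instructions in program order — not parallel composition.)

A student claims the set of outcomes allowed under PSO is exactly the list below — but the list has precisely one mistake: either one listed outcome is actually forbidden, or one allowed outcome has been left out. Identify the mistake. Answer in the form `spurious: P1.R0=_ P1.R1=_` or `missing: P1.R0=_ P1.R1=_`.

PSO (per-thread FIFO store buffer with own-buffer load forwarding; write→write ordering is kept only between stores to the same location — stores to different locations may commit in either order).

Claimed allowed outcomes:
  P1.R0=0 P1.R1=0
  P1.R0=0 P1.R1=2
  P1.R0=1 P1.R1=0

missing: P1.R0=1 P1.R1=2

outcome vector order: (P1.R0,P1.R1)
under PSO → (0,0) (0,2) (1,0) (1,2)
PSO∖claimed = {(1,2)}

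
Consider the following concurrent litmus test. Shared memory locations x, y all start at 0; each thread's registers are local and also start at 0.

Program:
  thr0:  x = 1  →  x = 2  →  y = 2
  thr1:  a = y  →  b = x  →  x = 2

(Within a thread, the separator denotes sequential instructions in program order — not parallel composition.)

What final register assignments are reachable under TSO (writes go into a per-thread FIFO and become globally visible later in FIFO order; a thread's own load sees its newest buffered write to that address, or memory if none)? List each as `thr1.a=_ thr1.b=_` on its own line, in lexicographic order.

outcome vector order: (thr1.a,thr1.b)
|TSO outcomes| = 4

thr1.a=0 thr1.b=0
thr1.a=0 thr1.b=1
thr1.a=0 thr1.b=2
thr1.a=2 thr1.b=2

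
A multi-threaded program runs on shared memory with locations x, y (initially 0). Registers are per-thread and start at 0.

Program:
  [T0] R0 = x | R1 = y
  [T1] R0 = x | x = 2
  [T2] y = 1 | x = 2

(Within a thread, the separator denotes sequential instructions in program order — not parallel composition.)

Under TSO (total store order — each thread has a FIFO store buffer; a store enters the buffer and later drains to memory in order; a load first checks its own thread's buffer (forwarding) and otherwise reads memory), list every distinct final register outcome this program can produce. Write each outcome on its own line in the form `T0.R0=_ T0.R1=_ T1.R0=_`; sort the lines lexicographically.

outcome vector order: (T0.R0,T0.R1,T1.R0)
|TSO outcomes| = 7

T0.R0=0 T0.R1=0 T1.R0=0
T0.R0=0 T0.R1=0 T1.R0=2
T0.R0=0 T0.R1=1 T1.R0=0
T0.R0=0 T0.R1=1 T1.R0=2
T0.R0=2 T0.R1=0 T1.R0=0
T0.R0=2 T0.R1=1 T1.R0=0
T0.R0=2 T0.R1=1 T1.R0=2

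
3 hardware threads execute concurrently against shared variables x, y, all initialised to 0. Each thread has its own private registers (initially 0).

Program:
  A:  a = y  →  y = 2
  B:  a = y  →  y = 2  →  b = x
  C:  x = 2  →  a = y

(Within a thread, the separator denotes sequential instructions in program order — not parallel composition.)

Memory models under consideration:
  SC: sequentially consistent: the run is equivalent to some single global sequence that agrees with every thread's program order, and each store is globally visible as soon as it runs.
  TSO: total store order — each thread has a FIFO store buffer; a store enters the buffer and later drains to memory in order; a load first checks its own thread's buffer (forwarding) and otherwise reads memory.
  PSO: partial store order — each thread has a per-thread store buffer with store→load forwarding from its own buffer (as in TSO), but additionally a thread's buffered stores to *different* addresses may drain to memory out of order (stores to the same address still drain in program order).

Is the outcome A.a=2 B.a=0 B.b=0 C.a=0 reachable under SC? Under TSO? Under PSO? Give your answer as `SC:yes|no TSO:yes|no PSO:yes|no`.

outcome vector order: (A.a,B.a,B.b,C.a)
SC: 9 outcomes — {0002; 0020; 0022; 0202; 0220; 0222; 2002; 2020; 2022}
TSO: 12 outcomes — {0000; 0002; 0020; 0022; 0200; 0202; 0220; 0222; 2000; 2002; 2020; 2022}
PSO: 12 outcomes — {0000; 0002; 0020; 0022; 0200; 0202; 0220; 0222; 2000; 2002; 2020; 2022}
target 2000 ∈ {TSO,PSO}

SC:no TSO:yes PSO:yes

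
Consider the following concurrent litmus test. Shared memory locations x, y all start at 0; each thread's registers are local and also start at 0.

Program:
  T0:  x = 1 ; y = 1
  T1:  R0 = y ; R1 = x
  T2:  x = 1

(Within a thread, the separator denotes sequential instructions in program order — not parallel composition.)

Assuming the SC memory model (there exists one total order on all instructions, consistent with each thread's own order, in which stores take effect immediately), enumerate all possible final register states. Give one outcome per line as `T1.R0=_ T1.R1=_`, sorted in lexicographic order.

T1.R0=0 T1.R1=0
T1.R0=0 T1.R1=1
T1.R0=1 T1.R1=1

outcome vector order: (T1.R0,T1.R1)
|SC outcomes| = 3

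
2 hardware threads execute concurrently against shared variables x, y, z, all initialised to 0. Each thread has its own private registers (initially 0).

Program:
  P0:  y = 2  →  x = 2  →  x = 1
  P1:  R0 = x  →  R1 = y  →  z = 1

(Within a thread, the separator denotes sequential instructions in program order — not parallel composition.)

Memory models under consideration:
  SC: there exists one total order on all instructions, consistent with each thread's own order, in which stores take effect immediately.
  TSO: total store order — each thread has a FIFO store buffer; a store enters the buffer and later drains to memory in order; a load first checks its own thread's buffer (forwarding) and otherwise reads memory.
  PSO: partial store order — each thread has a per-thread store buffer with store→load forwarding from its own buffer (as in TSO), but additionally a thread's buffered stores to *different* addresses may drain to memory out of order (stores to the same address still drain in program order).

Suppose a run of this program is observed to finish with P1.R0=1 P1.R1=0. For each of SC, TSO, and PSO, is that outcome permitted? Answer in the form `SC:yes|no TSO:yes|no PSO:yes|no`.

outcome vector order: (P1.R0,P1.R1)
SC: 4 outcomes — {<0 0>, <0 2>, <1 2>, <2 2>}
TSO: 4 outcomes — {<0 0>, <0 2>, <1 2>, <2 2>}
PSO: 6 outcomes — {<0 0>, <0 2>, <1 0>, <1 2>, <2 0>, <2 2>}
target <1 0> ∈ {PSO}

SC:no TSO:no PSO:yes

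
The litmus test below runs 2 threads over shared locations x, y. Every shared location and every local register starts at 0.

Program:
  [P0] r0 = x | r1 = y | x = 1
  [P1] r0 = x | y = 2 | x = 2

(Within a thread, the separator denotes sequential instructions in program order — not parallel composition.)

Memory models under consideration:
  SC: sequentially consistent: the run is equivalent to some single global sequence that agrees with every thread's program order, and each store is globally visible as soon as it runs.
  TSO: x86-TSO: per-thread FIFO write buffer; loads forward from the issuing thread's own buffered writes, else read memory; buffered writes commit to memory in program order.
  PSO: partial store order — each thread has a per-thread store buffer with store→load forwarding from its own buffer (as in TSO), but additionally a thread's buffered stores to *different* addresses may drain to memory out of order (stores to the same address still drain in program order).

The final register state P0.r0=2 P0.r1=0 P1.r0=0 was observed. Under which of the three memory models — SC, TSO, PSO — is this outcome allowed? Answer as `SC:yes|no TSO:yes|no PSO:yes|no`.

outcome vector order: (P0.r0,P0.r1,P1.r0)
SC (4): (0,0,0), (0,0,1), (0,2,0), (2,2,0)
TSO (4): (0,0,0), (0,0,1), (0,2,0), (2,2,0)
PSO (5): (0,0,0), (0,0,1), (0,2,0), (2,0,0), (2,2,0)
target (2,0,0) ∈ {PSO}

SC:no TSO:no PSO:yes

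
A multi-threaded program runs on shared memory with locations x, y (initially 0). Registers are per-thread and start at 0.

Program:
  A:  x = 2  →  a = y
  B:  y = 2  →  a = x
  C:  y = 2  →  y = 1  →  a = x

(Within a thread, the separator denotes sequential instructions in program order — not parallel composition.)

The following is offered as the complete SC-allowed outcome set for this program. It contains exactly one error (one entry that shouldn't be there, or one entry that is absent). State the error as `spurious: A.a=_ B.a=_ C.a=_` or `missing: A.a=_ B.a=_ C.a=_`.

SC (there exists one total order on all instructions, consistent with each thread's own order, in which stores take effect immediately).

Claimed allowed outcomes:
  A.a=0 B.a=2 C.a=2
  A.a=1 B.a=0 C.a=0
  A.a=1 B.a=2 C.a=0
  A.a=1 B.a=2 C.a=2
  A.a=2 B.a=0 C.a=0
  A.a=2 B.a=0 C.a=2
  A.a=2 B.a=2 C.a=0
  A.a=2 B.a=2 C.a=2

missing: A.a=1 B.a=0 C.a=2

outcome vector order: (A.a,B.a,C.a)
under SC → <0 2 2> <1 0 0> <1 0 2> <1 2 0> <1 2 2> <2 0 0> <2 0 2> <2 2 0> <2 2 2>
SC∖claimed = {<1 0 2>}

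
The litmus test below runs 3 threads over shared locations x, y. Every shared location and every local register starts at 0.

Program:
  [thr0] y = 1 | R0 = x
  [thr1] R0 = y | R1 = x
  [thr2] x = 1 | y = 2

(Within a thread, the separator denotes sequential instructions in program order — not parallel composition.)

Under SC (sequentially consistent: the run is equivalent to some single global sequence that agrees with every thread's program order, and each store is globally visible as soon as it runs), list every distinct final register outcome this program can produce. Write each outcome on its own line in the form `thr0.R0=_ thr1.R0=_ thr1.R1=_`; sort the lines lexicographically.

thr0.R0=0 thr1.R0=0 thr1.R1=0
thr0.R0=0 thr1.R0=0 thr1.R1=1
thr0.R0=0 thr1.R0=1 thr1.R1=0
thr0.R0=0 thr1.R0=1 thr1.R1=1
thr0.R0=0 thr1.R0=2 thr1.R1=1
thr0.R0=1 thr1.R0=0 thr1.R1=0
thr0.R0=1 thr1.R0=0 thr1.R1=1
thr0.R0=1 thr1.R0=1 thr1.R1=0
thr0.R0=1 thr1.R0=1 thr1.R1=1
thr0.R0=1 thr1.R0=2 thr1.R1=1

outcome vector order: (thr0.R0,thr1.R0,thr1.R1)
|SC outcomes| = 10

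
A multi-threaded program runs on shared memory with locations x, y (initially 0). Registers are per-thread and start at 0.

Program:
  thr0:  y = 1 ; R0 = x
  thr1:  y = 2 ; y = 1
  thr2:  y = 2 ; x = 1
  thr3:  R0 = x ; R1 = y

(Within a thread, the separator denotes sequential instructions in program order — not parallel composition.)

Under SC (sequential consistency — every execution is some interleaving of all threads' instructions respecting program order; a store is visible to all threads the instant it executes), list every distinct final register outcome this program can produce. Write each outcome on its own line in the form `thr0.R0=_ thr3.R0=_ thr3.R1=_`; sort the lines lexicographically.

thr0.R0=0 thr3.R0=0 thr3.R1=0
thr0.R0=0 thr3.R0=0 thr3.R1=1
thr0.R0=0 thr3.R0=0 thr3.R1=2
thr0.R0=0 thr3.R0=1 thr3.R1=1
thr0.R0=0 thr3.R0=1 thr3.R1=2
thr0.R0=1 thr3.R0=0 thr3.R1=0
thr0.R0=1 thr3.R0=0 thr3.R1=1
thr0.R0=1 thr3.R0=0 thr3.R1=2
thr0.R0=1 thr3.R0=1 thr3.R1=1
thr0.R0=1 thr3.R0=1 thr3.R1=2

outcome vector order: (thr0.R0,thr3.R0,thr3.R1)
|SC outcomes| = 10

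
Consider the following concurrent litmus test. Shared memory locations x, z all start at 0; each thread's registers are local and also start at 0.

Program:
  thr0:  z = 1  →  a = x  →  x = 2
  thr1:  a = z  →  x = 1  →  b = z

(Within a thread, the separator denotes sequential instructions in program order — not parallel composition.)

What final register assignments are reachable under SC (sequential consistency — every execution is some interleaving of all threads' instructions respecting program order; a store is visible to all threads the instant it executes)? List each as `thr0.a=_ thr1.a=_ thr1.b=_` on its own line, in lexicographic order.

thr0.a=0 thr1.a=0 thr1.b=1
thr0.a=0 thr1.a=1 thr1.b=1
thr0.a=1 thr1.a=0 thr1.b=0
thr0.a=1 thr1.a=0 thr1.b=1
thr0.a=1 thr1.a=1 thr1.b=1

outcome vector order: (thr0.a,thr1.a,thr1.b)
|SC outcomes| = 5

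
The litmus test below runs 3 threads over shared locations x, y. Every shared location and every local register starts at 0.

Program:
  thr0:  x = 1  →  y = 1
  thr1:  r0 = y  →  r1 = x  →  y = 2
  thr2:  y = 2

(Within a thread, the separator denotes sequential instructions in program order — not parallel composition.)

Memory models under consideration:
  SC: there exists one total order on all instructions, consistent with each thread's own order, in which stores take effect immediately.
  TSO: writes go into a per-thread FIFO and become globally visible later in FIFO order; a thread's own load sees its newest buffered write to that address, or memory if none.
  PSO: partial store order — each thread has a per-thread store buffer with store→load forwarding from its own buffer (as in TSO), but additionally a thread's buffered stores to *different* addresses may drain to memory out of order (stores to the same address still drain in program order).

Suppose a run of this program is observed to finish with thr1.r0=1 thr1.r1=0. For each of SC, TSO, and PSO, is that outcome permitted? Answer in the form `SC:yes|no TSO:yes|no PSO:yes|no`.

SC:no TSO:no PSO:yes

outcome vector order: (thr1.r0,thr1.r1)
SC: 5 outcomes — {0/0 0/1 1/1 2/0 2/1}
TSO: 5 outcomes — {0/0 0/1 1/1 2/0 2/1}
PSO: 6 outcomes — {0/0 0/1 1/0 1/1 2/0 2/1}
target 1/0 ∈ {PSO}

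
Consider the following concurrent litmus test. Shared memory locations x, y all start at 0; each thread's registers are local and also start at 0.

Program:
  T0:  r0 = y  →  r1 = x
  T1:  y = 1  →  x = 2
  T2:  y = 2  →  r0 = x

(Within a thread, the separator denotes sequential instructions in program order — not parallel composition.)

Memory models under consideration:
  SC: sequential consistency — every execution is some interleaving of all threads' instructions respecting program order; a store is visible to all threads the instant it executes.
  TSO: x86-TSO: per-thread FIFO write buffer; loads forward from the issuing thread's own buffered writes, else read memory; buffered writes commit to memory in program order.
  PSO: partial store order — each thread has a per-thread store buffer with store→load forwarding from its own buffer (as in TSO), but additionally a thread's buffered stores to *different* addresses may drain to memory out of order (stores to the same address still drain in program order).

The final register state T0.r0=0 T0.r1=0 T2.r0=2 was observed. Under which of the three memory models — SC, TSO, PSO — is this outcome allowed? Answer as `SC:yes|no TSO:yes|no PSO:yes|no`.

SC:yes TSO:yes PSO:yes

outcome vector order: (T0.r0,T0.r1,T2.r0)
SC: 12 outcomes — {(0,0,0); (0,0,2); (0,2,0); (0,2,2); (1,0,0); (1,0,2); (1,2,0); (1,2,2); (2,0,0); (2,0,2); (2,2,0); (2,2,2)}
TSO: 12 outcomes — {(0,0,0); (0,0,2); (0,2,0); (0,2,2); (1,0,0); (1,0,2); (1,2,0); (1,2,2); (2,0,0); (2,0,2); (2,2,0); (2,2,2)}
PSO: 12 outcomes — {(0,0,0); (0,0,2); (0,2,0); (0,2,2); (1,0,0); (1,0,2); (1,2,0); (1,2,2); (2,0,0); (2,0,2); (2,2,0); (2,2,2)}
target (0,0,2) ∈ {SC,TSO,PSO}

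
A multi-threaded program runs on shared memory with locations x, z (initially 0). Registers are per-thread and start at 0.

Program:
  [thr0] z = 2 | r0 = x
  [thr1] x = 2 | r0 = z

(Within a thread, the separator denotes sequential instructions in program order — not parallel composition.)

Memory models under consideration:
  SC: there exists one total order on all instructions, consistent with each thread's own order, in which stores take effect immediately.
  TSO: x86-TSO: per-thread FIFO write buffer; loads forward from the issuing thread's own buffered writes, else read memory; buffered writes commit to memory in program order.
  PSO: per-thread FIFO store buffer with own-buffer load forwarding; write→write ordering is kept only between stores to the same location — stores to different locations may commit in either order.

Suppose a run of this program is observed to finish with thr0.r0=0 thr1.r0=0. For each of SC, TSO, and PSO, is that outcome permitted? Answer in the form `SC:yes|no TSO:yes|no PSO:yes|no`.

SC:no TSO:yes PSO:yes

outcome vector order: (thr0.r0,thr1.r0)
SC: 3 outcomes — {02, 20, 22}
TSO: 4 outcomes — {00, 02, 20, 22}
PSO: 4 outcomes — {00, 02, 20, 22}
target 00 ∈ {TSO,PSO}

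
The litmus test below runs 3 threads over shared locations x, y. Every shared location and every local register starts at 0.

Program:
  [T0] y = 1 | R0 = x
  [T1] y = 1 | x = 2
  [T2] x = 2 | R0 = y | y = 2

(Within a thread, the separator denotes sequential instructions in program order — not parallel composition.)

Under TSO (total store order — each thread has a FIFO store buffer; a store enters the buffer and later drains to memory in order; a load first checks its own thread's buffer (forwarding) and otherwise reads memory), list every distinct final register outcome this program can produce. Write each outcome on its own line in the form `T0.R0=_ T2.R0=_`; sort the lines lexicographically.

T0.R0=0 T2.R0=0
T0.R0=0 T2.R0=1
T0.R0=2 T2.R0=0
T0.R0=2 T2.R0=1

outcome vector order: (T0.R0,T2.R0)
|TSO outcomes| = 4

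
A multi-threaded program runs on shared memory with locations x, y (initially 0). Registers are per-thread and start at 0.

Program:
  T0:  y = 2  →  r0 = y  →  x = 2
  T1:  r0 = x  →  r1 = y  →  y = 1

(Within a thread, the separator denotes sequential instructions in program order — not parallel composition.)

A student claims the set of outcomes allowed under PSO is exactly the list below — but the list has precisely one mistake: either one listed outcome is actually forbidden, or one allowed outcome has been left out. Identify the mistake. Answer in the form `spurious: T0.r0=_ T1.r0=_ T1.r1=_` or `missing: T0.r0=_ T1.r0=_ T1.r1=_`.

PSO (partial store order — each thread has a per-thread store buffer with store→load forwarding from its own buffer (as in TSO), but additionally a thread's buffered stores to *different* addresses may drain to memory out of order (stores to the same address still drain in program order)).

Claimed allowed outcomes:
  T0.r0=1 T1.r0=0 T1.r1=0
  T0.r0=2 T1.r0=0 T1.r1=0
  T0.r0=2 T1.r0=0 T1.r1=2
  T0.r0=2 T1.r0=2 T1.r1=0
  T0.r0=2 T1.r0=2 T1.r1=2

outcome vector order: (T0.r0,T1.r0,T1.r1)
PSO: 6 outcomes — {1/0/0; 1/0/2; 2/0/0; 2/0/2; 2/2/0; 2/2/2}
PSO∖claimed = {1/0/2}

missing: T0.r0=1 T1.r0=0 T1.r1=2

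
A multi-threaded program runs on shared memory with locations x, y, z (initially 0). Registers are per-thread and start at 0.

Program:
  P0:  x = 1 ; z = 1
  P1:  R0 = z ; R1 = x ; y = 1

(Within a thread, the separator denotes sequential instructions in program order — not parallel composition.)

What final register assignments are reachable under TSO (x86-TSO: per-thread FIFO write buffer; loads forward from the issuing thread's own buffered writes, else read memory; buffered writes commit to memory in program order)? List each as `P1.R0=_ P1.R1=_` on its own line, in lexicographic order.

P1.R0=0 P1.R1=0
P1.R0=0 P1.R1=1
P1.R0=1 P1.R1=1

outcome vector order: (P1.R0,P1.R1)
|TSO outcomes| = 3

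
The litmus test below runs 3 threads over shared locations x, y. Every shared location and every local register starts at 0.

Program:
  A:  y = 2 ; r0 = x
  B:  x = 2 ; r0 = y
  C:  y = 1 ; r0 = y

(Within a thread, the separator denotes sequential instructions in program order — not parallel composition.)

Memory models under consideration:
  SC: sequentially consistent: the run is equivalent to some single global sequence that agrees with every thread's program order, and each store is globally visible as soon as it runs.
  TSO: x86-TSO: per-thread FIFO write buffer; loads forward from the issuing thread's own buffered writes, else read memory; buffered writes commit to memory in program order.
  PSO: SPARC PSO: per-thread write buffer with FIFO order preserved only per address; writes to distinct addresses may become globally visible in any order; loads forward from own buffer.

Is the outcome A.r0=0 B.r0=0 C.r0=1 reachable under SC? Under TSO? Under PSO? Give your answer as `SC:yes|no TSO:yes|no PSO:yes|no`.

SC:no TSO:yes PSO:yes

outcome vector order: (A.r0,B.r0,C.r0)
SC: 9 outcomes — {011, 021, 022, 201, 202, 211, 212, 221, 222}
TSO: 12 outcomes — {001, 002, 011, 012, 021, 022, 201, 202, 211, 212, 221, 222}
PSO: 12 outcomes — {001, 002, 011, 012, 021, 022, 201, 202, 211, 212, 221, 222}
target 001 ∈ {TSO,PSO}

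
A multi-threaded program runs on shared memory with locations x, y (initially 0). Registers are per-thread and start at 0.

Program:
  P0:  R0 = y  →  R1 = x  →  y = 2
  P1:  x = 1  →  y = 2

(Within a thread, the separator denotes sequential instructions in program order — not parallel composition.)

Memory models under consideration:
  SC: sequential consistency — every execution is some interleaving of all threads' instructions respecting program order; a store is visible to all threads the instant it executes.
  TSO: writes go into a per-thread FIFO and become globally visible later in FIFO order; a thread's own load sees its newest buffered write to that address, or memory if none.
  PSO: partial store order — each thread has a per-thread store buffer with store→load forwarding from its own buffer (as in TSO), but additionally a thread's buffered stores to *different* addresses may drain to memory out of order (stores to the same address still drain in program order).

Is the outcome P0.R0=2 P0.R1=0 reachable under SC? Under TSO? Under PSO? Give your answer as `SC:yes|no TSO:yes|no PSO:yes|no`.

SC:no TSO:no PSO:yes

outcome vector order: (P0.R0,P0.R1)
SC (3): (0,0); (0,1); (2,1)
TSO (3): (0,0); (0,1); (2,1)
PSO (4): (0,0); (0,1); (2,0); (2,1)
target (2,0) ∈ {PSO}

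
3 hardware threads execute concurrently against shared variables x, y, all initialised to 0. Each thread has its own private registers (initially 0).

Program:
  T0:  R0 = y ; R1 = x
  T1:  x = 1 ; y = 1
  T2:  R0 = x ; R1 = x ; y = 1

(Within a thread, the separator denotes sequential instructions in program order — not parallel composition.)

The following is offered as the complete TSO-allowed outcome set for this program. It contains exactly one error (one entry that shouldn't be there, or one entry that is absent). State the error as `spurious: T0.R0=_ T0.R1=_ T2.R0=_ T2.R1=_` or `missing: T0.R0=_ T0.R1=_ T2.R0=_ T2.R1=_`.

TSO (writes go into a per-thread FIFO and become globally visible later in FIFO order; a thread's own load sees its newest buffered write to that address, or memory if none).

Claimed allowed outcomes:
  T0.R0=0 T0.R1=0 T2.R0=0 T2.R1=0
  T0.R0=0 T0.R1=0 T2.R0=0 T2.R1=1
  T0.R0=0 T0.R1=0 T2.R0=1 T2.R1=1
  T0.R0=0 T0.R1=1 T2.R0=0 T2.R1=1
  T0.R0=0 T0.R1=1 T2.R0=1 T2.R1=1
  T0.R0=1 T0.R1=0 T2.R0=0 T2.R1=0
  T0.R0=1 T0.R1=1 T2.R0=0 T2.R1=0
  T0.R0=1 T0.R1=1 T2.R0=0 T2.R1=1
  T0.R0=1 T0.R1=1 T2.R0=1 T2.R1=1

missing: T0.R0=0 T0.R1=1 T2.R0=0 T2.R1=0

outcome vector order: (T0.R0,T0.R1,T2.R0,T2.R1)
TSO (10): 0/0/0/0; 0/0/0/1; 0/0/1/1; 0/1/0/0; 0/1/0/1; 0/1/1/1; 1/0/0/0; 1/1/0/0; 1/1/0/1; 1/1/1/1
TSO∖claimed = {0/1/0/0}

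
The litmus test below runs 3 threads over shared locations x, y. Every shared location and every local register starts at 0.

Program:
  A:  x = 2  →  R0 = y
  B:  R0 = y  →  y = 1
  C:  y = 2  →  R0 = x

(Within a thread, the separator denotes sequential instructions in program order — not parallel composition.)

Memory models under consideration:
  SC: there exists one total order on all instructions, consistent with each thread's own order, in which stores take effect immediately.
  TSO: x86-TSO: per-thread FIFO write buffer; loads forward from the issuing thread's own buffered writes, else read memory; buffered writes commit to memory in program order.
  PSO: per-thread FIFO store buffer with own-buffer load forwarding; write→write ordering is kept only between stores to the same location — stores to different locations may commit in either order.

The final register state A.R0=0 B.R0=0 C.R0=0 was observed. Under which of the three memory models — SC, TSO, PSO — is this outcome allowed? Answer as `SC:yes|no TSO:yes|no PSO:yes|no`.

SC:no TSO:yes PSO:yes

outcome vector order: (A.R0,B.R0,C.R0)
SC (10): (0,0,2), (0,2,2), (1,0,0), (1,0,2), (1,2,0), (1,2,2), (2,0,0), (2,0,2), (2,2,0), (2,2,2)
TSO (12): (0,0,0), (0,0,2), (0,2,0), (0,2,2), (1,0,0), (1,0,2), (1,2,0), (1,2,2), (2,0,0), (2,0,2), (2,2,0), (2,2,2)
PSO (12): (0,0,0), (0,0,2), (0,2,0), (0,2,2), (1,0,0), (1,0,2), (1,2,0), (1,2,2), (2,0,0), (2,0,2), (2,2,0), (2,2,2)
target (0,0,0) ∈ {TSO,PSO}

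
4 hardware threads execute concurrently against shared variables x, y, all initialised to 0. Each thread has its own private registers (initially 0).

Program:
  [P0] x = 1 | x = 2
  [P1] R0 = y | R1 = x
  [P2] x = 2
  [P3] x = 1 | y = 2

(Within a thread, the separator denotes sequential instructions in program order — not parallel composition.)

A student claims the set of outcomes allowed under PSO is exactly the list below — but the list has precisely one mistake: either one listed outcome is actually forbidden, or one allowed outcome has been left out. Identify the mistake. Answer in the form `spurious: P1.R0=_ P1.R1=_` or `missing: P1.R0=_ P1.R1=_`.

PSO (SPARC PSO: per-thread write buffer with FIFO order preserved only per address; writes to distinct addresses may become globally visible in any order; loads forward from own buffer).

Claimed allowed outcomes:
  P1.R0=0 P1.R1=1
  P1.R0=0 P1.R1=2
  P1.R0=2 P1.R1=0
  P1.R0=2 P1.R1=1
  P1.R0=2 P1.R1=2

missing: P1.R0=0 P1.R1=0

outcome vector order: (P1.R0,P1.R1)
[PSO] allowed = {0/0, 0/1, 0/2, 2/0, 2/1, 2/2}
PSO∖claimed = {0/0}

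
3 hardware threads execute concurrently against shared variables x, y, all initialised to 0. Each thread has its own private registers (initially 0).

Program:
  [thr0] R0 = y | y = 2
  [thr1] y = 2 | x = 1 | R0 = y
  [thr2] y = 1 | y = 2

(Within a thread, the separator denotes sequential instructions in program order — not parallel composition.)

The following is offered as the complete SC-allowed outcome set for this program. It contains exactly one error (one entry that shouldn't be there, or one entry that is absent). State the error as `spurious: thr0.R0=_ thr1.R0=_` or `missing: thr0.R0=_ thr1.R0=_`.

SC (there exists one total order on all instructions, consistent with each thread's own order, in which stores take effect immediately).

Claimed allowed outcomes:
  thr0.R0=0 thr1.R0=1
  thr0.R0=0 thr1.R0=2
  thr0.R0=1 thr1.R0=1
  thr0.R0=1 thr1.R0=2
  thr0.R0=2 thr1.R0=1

outcome vector order: (thr0.R0,thr1.R0)
SC: 6 outcomes — {01 02 11 12 21 22}
SC∖claimed = {22}

missing: thr0.R0=2 thr1.R0=2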